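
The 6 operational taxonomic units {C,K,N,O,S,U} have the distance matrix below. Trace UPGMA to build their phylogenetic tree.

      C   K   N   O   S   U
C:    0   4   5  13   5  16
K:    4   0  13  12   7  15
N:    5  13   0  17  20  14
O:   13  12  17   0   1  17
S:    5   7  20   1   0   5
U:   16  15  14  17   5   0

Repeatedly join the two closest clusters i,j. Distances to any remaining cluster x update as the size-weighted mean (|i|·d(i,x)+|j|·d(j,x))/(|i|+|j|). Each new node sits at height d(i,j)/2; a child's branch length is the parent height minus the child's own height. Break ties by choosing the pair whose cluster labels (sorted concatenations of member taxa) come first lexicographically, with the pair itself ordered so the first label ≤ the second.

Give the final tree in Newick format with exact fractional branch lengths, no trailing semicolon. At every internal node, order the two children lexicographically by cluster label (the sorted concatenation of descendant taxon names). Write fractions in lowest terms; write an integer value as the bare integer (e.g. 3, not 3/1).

step 1: merge (O,S) at d=1; branch lengths O→1/2, S→1/2; new cluster OS
  updated: d(C,OS)=9, d(K,OS)=19/2, d(N,OS)=37/2, d(OS,U)=11
step 2: merge (C,K) at d=4; branch lengths C→2, K→2; new cluster CK
  updated: d(CK,N)=9, d(CK,OS)=37/4, d(CK,U)=31/2
step 3: merge (CK,N) at d=9; branch lengths CK→5/2, N→9/2; new cluster CKN
  updated: d(CKN,OS)=37/3, d(CKN,U)=15
step 4: merge (OS,U) at d=11; branch lengths OS→5, U→11/2; new cluster OSU
  updated: d(CKN,OSU)=119/9
step 5: merge (CKN,OSU) at d=119/9; branch lengths CKN→19/9, OSU→10/9; new cluster CKNOSU
final tree: (((C:2,K:2):5/2,N:9/2):19/9,((O:1/2,S:1/2):5,U:11/2):10/9)
total length: 463/18

(((C:2,K:2):5/2,N:9/2):19/9,((O:1/2,S:1/2):5,U:11/2):10/9)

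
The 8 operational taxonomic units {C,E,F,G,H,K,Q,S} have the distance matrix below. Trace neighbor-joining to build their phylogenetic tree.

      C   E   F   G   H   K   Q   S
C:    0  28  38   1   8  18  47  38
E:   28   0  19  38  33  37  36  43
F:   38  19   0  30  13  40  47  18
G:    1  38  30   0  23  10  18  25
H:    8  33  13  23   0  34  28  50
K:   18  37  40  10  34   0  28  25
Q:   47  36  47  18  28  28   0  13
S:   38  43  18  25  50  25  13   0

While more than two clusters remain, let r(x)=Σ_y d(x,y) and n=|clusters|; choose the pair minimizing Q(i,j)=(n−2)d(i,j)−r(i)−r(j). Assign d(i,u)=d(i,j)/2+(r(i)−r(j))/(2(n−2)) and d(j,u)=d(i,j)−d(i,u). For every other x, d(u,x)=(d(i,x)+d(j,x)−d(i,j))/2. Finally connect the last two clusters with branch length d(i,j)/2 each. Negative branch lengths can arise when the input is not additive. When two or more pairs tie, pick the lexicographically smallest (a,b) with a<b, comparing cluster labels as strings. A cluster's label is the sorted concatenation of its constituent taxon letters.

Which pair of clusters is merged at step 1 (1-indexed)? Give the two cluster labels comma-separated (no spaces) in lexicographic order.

Q,S

step 1: merge (Q,S) at d=13, Q=-351; branch lengths Q→83/12, S→73/12; new cluster QS
  updated: d(C,QS)=36, d(E,QS)=33, d(F,QS)=26, d(G,QS)=15, d(H,QS)=65/2, d(K,QS)=20
step 2: merge (E,F) at d=19, Q=-259; branch lengths E→117/10, F→73/10; new cluster EF
  updated: d(C,EF)=47/2, d(EF,G)=49/2, d(EF,H)=27/2, d(EF,K)=29, d(EF,QS)=20
step 3: merge (EF,H) at d=27/2, Q=-335/2; branch lengths EF→107/16, H→109/16; new cluster EFH
  updated: d(C,EFH)=9, d(EFH,G)=17, d(EFH,K)=99/4, d(EFH,QS)=39/2
step 4: merge (C,EFH) at d=9, Q=-429/4; branch lengths C→83/24, EFH→133/24; new cluster CEFH
  updated: d(CEFH,G)=9/2, d(CEFH,K)=135/8, d(CEFH,QS)=93/4
step 5: merge (CEFH,G) at d=9/2, Q=-521/8; branch lengths CEFH→193/32, G→-49/32; new cluster CEFGH
  updated: d(CEFGH,K)=179/16, d(CEFGH,QS)=135/8
step 6: merge (CEFGH,K) at d=179/16, Q=-769/16; branch lengths CEFGH→129/32, K→229/32; new cluster CEFGHK
  updated: d(CEFGHK,QS)=411/32
step 7: merge (CEFGHK,QS) at d=411/32; branch lengths CEFGHK→411/64, QS→411/64; new cluster CEFGHKQS
final tree: ((((C:83/24,((E:117/10,F:73/10):107/16,H:109/16):133/24):193/32,G:-49/32):129/32,K:229/32):411/64,(Q:83/12,S:73/12):411/64)
total length: 2657/32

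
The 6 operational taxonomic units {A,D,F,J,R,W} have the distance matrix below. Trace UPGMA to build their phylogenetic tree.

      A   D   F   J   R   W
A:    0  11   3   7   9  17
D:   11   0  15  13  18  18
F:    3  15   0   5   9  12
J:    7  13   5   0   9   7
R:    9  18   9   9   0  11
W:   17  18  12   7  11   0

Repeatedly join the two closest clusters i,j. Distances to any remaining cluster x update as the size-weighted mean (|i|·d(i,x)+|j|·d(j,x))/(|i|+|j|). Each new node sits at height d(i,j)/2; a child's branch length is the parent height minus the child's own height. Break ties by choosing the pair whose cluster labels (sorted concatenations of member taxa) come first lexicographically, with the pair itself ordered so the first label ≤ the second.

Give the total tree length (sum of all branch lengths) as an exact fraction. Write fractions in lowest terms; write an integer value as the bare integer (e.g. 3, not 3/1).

239/8

1. join A+F (d=3) ⇒ AF; edges |A|=3/2, |F|=3/2
  updated: d(AF,D)=13, d(AF,J)=6, d(AF,R)=9, d(AF,W)=29/2
2. join AF+J (d=6) ⇒ AFJ; edges |AF|=3/2, |J|=3
  updated: d(AFJ,D)=13, d(AFJ,R)=9, d(AFJ,W)=12
3. join AFJ+R (d=9) ⇒ AFJR; edges |AFJ|=3/2, |R|=9/2
  updated: d(AFJR,D)=57/4, d(AFJR,W)=47/4
4. join AFJR+W (d=47/4) ⇒ AFJRW; edges |AFJR|=11/8, |W|=47/8
  updated: d(AFJRW,D)=15
5. join AFJRW+D (d=15) ⇒ ADFJRW; edges |AFJRW|=13/8, |D|=15/2
final tree: (((((A:3/2,F:3/2):3/2,J:3):3/2,R:9/2):11/8,W:47/8):13/8,D:15/2)
total length: 239/8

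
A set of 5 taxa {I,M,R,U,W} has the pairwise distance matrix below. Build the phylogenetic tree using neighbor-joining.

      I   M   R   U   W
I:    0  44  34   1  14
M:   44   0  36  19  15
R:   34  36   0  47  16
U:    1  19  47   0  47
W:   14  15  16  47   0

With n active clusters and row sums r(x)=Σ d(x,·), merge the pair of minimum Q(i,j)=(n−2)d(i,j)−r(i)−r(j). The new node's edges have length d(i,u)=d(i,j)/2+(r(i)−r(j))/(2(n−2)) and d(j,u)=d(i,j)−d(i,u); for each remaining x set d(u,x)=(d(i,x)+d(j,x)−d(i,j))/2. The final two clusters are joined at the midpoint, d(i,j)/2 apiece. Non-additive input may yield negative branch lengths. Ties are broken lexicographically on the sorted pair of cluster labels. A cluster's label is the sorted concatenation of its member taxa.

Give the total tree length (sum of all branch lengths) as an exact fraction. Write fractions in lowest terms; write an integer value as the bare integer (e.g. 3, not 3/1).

219/4

step 1: merge (I,U) at d=1, Q=-204; branch lengths I→-3, U→4; new cluster IU
  updated: d(IU,M)=31, d(IU,R)=40, d(IU,W)=30
step 2: merge (IU,M) at d=31, Q=-121; branch lengths IU→81/4, M→43/4; new cluster IMU
  updated: d(IMU,R)=45/2, d(IMU,W)=7
step 3: merge (IMU,R) at d=45/2, Q=-91/2; branch lengths IMU→27/4, R→63/4; new cluster IMRU
  updated: d(IMRU,W)=1/4
step 4: merge (IMRU,W) at d=1/4; branch lengths IMRU→1/8, W→1/8; new cluster IMRUW
final tree: ((((I:-3,U:4):81/4,M:43/4):27/4,R:63/4):1/8,W:1/8)
total length: 219/4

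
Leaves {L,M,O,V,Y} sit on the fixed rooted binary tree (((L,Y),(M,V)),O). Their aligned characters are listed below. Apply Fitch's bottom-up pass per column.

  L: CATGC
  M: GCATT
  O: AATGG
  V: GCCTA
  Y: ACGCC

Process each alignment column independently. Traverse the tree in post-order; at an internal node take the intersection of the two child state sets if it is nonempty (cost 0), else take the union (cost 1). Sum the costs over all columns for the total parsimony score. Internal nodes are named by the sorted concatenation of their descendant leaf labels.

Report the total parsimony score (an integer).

12

[col 0] LY: children L:{C}, Y:{A} ∪→ {A,C}; cost 1
[col 0] MV: children M:{G}, V:{G} ∩→ {G}; cost 0
[col 0] LMVY: children LY:{A,C}, MV:{G} ∪→ {A,C,G}; cost 1
[col 0] LMOVY: children LMVY:{A,C,G}, O:{A} ∩→ {A}; cost 0
[col 1] LY: children L:{A}, Y:{C} ∪→ {A,C}; cost 1
[col 1] MV: children M:{C}, V:{C} ∩→ {C}; cost 0
[col 1] LMVY: children LY:{A,C}, MV:{C} ∩→ {C}; cost 0
[col 1] LMOVY: children LMVY:{C}, O:{A} ∪→ {A,C}; cost 1
[col 2] LY: children L:{T}, Y:{G} ∪→ {G,T}; cost 1
[col 2] MV: children M:{A}, V:{C} ∪→ {A,C}; cost 1
[col 2] LMVY: children LY:{G,T}, MV:{A,C} ∪→ {A,C,G,T}; cost 1
[col 2] LMOVY: children LMVY:{A,C,G,T}, O:{T} ∩→ {T}; cost 0
[col 3] LY: children L:{G}, Y:{C} ∪→ {C,G}; cost 1
[col 3] MV: children M:{T}, V:{T} ∩→ {T}; cost 0
[col 3] LMVY: children LY:{C,G}, MV:{T} ∪→ {C,G,T}; cost 1
[col 3] LMOVY: children LMVY:{C,G,T}, O:{G} ∩→ {G}; cost 0
[col 4] LY: children L:{C}, Y:{C} ∩→ {C}; cost 0
[col 4] MV: children M:{T}, V:{A} ∪→ {A,T}; cost 1
[col 4] LMVY: children LY:{C}, MV:{A,T} ∪→ {A,C,T}; cost 1
[col 4] LMOVY: children LMVY:{A,C,T}, O:{G} ∪→ {A,C,G,T}; cost 1
per-site changes: [2, 2, 3, 2, 3]; total = 12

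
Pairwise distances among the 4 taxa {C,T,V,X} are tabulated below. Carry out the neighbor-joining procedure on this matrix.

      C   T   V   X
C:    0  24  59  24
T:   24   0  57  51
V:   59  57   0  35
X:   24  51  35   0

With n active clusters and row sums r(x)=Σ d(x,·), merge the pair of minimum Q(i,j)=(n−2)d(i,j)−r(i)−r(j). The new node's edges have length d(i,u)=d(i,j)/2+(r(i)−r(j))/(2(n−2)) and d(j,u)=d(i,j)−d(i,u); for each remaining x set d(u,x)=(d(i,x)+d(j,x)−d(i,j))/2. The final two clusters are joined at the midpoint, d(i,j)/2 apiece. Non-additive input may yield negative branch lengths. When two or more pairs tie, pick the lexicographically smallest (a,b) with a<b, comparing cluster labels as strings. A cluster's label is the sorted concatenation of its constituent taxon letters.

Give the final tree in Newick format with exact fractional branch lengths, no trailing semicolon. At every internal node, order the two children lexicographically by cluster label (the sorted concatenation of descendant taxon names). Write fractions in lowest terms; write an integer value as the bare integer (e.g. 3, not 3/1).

(((C:23/4,T:73/4):73/4,V:111/4):29/8,X:29/8)

1. join C+T (d=24, Q=-191) ⇒ CT; edges |C|=23/4, |T|=73/4
  updated: d(CT,V)=46, d(CT,X)=51/2
2. join CT+V (d=46, Q=-213/2) ⇒ CTV; edges |CT|=73/4, |V|=111/4
  updated: d(CTV,X)=29/4
3. join CTV+X (d=29/4) ⇒ CTVX; edges |CTV|=29/8, |X|=29/8
final tree: (((C:23/4,T:73/4):73/4,V:111/4):29/8,X:29/8)
total length: 309/4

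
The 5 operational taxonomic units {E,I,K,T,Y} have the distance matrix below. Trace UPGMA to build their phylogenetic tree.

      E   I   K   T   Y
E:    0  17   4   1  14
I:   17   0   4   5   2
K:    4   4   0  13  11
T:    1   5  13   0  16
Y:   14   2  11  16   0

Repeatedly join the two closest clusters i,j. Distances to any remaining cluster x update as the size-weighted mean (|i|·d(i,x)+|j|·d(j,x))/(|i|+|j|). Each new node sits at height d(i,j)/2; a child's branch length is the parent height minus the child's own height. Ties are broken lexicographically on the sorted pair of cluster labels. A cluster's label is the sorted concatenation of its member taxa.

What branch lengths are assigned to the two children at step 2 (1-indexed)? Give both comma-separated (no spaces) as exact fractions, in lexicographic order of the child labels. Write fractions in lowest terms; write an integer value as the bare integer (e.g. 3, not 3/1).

1,1

1. join E+T (d=1) ⇒ ET; edges |E|=1/2, |T|=1/2
  updated: d(ET,I)=11, d(ET,K)=17/2, d(ET,Y)=15
2. join I+Y (d=2) ⇒ IY; edges |I|=1, |Y|=1
  updated: d(ET,IY)=13, d(IY,K)=15/2
3. join IY+K (d=15/2) ⇒ IKY; edges |IY|=11/4, |K|=15/4
  updated: d(ET,IKY)=23/2
4. join ET+IKY (d=23/2) ⇒ EIKTY; edges |ET|=21/4, |IKY|=2
final tree: ((E:1/2,T:1/2):21/4,((I:1,Y:1):11/4,K:15/4):2)
total length: 67/4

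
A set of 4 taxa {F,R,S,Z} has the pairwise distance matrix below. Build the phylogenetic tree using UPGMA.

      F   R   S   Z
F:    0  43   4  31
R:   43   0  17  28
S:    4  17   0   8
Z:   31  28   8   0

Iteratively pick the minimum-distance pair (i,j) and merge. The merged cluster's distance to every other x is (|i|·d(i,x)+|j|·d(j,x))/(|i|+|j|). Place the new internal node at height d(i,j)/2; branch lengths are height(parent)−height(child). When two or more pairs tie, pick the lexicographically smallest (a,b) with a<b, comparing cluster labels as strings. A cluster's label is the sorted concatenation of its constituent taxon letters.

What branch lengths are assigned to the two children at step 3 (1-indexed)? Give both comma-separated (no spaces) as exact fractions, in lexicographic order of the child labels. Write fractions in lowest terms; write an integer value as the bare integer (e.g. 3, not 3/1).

iteration 1: select F,S (d=4); attach at lengths (2, 2); label the merged cluster FS
  updated: d(FS,R)=30, d(FS,Z)=39/2
iteration 2: select FS,Z (d=39/2); attach at lengths (31/4, 39/4); label the merged cluster FSZ
  updated: d(FSZ,R)=88/3
iteration 3: select FSZ,R (d=88/3); attach at lengths (59/12, 44/3); label the merged cluster FRSZ
final tree: (((F:2,S:2):31/4,Z:39/4):59/12,R:44/3)
total length: 493/12

59/12,44/3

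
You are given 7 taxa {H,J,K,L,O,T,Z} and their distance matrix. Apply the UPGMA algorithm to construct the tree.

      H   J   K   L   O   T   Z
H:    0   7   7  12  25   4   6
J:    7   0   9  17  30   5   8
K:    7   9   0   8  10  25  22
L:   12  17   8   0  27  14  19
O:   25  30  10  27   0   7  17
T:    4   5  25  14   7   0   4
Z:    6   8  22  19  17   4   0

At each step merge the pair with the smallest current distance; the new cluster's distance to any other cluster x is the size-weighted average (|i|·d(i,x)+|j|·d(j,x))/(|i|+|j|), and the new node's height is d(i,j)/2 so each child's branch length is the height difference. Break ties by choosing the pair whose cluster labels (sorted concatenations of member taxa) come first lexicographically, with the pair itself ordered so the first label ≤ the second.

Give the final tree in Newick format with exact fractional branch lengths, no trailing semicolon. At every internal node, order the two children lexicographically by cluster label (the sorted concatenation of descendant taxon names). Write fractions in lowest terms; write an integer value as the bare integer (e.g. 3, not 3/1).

step 1: merge (H,T) at d=4; branch lengths H→2, T→2; new cluster HT
  updated: d(HT,J)=6, d(HT,K)=16, d(HT,L)=13, d(HT,O)=16, d(HT,Z)=5
step 2: merge (HT,Z) at d=5; branch lengths HT→1/2, Z→5/2; new cluster HTZ
  updated: d(HTZ,J)=20/3, d(HTZ,K)=18, d(HTZ,L)=15, d(HTZ,O)=49/3
step 3: merge (HTZ,J) at d=20/3; branch lengths HTZ→5/6, J→10/3; new cluster HJTZ
  updated: d(HJTZ,K)=63/4, d(HJTZ,L)=31/2, d(HJTZ,O)=79/4
step 4: merge (K,L) at d=8; branch lengths K→4, L→4; new cluster KL
  updated: d(HJTZ,KL)=125/8, d(KL,O)=37/2
step 5: merge (HJTZ,KL) at d=125/8; branch lengths HJTZ→215/48, KL→61/16; new cluster HJKLTZ
  updated: d(HJKLTZ,O)=58/3
step 6: merge (HJKLTZ,O) at d=58/3; branch lengths HJKLTZ→89/48, O→29/3; new cluster HJKLOTZ
final tree: (((((H:2,T:2):1/2,Z:5/2):5/6,J:10/3):215/48,(K:4,L:4):61/16):89/48,O:29/3)
total length: 1871/48

(((((H:2,T:2):1/2,Z:5/2):5/6,J:10/3):215/48,(K:4,L:4):61/16):89/48,O:29/3)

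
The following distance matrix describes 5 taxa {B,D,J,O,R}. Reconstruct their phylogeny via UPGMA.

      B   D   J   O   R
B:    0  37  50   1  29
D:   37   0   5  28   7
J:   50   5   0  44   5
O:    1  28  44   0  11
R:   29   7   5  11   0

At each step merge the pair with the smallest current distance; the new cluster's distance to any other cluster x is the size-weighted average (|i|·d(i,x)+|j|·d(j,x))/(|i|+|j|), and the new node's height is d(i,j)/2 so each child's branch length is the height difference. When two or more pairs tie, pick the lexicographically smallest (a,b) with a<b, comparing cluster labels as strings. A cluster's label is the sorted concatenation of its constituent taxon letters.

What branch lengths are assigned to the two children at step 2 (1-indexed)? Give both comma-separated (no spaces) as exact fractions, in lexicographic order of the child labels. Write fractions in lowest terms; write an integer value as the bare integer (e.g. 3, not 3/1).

5/2,5/2

step 1: merge (B,O) at d=1; branch lengths B→1/2, O→1/2; new cluster BO
  updated: d(BO,D)=65/2, d(BO,J)=47, d(BO,R)=20
step 2: merge (D,J) at d=5; branch lengths D→5/2, J→5/2; new cluster DJ
  updated: d(BO,DJ)=159/4, d(DJ,R)=6
step 3: merge (DJ,R) at d=6; branch lengths DJ→1/2, R→3; new cluster DJR
  updated: d(BO,DJR)=199/6
step 4: merge (BO,DJR) at d=199/6; branch lengths BO→193/12, DJR→163/12; new cluster BDJOR
final tree: ((B:1/2,O:1/2):193/12,((D:5/2,J:5/2):1/2,R:3):163/12)
total length: 235/6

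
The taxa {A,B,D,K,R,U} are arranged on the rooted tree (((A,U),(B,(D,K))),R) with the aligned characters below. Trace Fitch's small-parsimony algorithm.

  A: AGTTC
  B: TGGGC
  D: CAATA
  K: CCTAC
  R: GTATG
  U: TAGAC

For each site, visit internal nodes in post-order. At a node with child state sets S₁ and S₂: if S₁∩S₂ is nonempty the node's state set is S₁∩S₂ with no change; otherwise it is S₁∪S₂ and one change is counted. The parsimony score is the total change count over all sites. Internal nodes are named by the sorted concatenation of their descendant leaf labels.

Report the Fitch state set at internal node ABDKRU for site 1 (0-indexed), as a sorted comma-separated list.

A,G,T

AU@0: {A} ∪ {T} = {A,T} (union, +1)
DK@0: {C} ∩ {C} = {C} (intersection, +0)
BDK@0: {T} ∪ {C} = {C,T} (union, +1)
ABDKU@0: {A,T} ∩ {C,T} = {T} (intersection, +0)
ABDKRU@0: {T} ∪ {G} = {G,T} (union, +1)
AU@1: {G} ∪ {A} = {A,G} (union, +1)
DK@1: {A} ∪ {C} = {A,C} (union, +1)
BDK@1: {G} ∪ {A,C} = {A,C,G} (union, +1)
ABDKU@1: {A,G} ∩ {A,C,G} = {A,G} (intersection, +0)
ABDKRU@1: {A,G} ∪ {T} = {A,G,T} (union, +1)
AU@2: {T} ∪ {G} = {G,T} (union, +1)
DK@2: {A} ∪ {T} = {A,T} (union, +1)
BDK@2: {G} ∪ {A,T} = {A,G,T} (union, +1)
ABDKU@2: {G,T} ∩ {A,G,T} = {G,T} (intersection, +0)
ABDKRU@2: {G,T} ∪ {A} = {A,G,T} (union, +1)
AU@3: {T} ∪ {A} = {A,T} (union, +1)
DK@3: {T} ∪ {A} = {A,T} (union, +1)
BDK@3: {G} ∪ {A,T} = {A,G,T} (union, +1)
ABDKU@3: {A,T} ∩ {A,G,T} = {A,T} (intersection, +0)
ABDKRU@3: {A,T} ∩ {T} = {T} (intersection, +0)
AU@4: {C} ∩ {C} = {C} (intersection, +0)
DK@4: {A} ∪ {C} = {A,C} (union, +1)
BDK@4: {C} ∩ {A,C} = {C} (intersection, +0)
ABDKU@4: {C} ∩ {C} = {C} (intersection, +0)
ABDKRU@4: {C} ∪ {G} = {C,G} (union, +1)
per-site changes: [3, 4, 4, 3, 2]; total = 16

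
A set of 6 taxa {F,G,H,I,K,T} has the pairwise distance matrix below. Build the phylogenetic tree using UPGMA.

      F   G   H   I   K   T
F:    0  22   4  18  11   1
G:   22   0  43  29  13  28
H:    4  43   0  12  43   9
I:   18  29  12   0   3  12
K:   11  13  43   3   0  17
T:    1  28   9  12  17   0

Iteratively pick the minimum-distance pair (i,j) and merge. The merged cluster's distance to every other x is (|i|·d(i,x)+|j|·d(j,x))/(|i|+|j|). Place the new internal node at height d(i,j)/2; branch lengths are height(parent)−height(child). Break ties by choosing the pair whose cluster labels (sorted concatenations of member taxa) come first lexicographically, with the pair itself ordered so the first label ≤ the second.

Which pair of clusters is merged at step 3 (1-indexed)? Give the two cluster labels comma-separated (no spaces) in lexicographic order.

step 1: merge (F,T) at d=1; branch lengths F→1/2, T→1/2; new cluster FT
  updated: d(FT,G)=25, d(FT,H)=13/2, d(FT,I)=15, d(FT,K)=14
step 2: merge (I,K) at d=3; branch lengths I→3/2, K→3/2; new cluster IK
  updated: d(FT,IK)=29/2, d(G,IK)=21, d(H,IK)=55/2
step 3: merge (FT,H) at d=13/2; branch lengths FT→11/4, H→13/4; new cluster FHT
  updated: d(FHT,G)=31, d(FHT,IK)=113/6
step 4: merge (FHT,IK) at d=113/6; branch lengths FHT→37/6, IK→95/12; new cluster FHIKT
  updated: d(FHIKT,G)=27
step 5: merge (FHIKT,G) at d=27; branch lengths FHIKT→49/12, G→27/2; new cluster FGHIKT
final tree: ((((F:1/2,T:1/2):11/4,H:13/4):37/6,(I:3/2,K:3/2):95/12):49/12,G:27/2)
total length: 125/3

FT,H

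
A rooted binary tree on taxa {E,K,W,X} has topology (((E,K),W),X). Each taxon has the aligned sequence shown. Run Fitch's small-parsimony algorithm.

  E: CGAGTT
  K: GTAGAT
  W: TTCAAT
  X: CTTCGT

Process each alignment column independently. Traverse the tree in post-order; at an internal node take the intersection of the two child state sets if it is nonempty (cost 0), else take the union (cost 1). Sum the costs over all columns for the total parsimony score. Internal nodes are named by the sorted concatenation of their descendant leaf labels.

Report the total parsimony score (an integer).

9

EK@0: {C} ∪ {G} = {C,G} (union, +1)
EKW@0: {C,G} ∪ {T} = {C,G,T} (union, +1)
EKWX@0: {C,G,T} ∩ {C} = {C} (intersection, +0)
EK@1: {G} ∪ {T} = {G,T} (union, +1)
EKW@1: {G,T} ∩ {T} = {T} (intersection, +0)
EKWX@1: {T} ∩ {T} = {T} (intersection, +0)
EK@2: {A} ∩ {A} = {A} (intersection, +0)
EKW@2: {A} ∪ {C} = {A,C} (union, +1)
EKWX@2: {A,C} ∪ {T} = {A,C,T} (union, +1)
EK@3: {G} ∩ {G} = {G} (intersection, +0)
EKW@3: {G} ∪ {A} = {A,G} (union, +1)
EKWX@3: {A,G} ∪ {C} = {A,C,G} (union, +1)
EK@4: {T} ∪ {A} = {A,T} (union, +1)
EKW@4: {A,T} ∩ {A} = {A} (intersection, +0)
EKWX@4: {A} ∪ {G} = {A,G} (union, +1)
EK@5: {T} ∩ {T} = {T} (intersection, +0)
EKW@5: {T} ∩ {T} = {T} (intersection, +0)
EKWX@5: {T} ∩ {T} = {T} (intersection, +0)
per-site changes: [2, 1, 2, 2, 2, 0]; total = 9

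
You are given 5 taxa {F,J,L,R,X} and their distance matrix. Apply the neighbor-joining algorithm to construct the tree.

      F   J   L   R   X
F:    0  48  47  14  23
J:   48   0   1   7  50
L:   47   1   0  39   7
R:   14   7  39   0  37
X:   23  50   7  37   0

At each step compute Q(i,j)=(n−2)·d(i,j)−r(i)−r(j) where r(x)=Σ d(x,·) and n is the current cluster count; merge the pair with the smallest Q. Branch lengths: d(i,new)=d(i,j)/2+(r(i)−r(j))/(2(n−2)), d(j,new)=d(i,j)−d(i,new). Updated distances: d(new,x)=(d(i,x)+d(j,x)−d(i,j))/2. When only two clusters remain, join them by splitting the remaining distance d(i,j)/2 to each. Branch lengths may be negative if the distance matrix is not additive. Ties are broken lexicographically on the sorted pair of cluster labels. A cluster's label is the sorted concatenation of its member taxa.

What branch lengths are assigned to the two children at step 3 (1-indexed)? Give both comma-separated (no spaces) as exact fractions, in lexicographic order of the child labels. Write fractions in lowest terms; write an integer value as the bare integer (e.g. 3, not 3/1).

1. join J+L (d=1, Q=-197) ⇒ JL; edges |J|=5/2, |L|=-3/2
  updated: d(F,JL)=47, d(JL,R)=45/2, d(JL,X)=28
2. join F+R (d=14, Q=-259/2) ⇒ FR; edges |F|=77/8, |R|=35/8
  updated: d(FR,JL)=111/4, d(FR,X)=23
3. join FR+JL (d=111/4, Q=-315/4) ⇒ FJLR; edges |FR|=91/8, |JL|=131/8
  updated: d(FJLR,X)=93/8
4. join FJLR+X (d=93/8) ⇒ FJLRX; edges |FJLR|=93/16, |X|=93/16
final tree: (((F:77/8,R:35/8):91/8,(J:5/2,L:-3/2):131/8):93/16,X:93/16)
total length: 435/8

91/8,131/8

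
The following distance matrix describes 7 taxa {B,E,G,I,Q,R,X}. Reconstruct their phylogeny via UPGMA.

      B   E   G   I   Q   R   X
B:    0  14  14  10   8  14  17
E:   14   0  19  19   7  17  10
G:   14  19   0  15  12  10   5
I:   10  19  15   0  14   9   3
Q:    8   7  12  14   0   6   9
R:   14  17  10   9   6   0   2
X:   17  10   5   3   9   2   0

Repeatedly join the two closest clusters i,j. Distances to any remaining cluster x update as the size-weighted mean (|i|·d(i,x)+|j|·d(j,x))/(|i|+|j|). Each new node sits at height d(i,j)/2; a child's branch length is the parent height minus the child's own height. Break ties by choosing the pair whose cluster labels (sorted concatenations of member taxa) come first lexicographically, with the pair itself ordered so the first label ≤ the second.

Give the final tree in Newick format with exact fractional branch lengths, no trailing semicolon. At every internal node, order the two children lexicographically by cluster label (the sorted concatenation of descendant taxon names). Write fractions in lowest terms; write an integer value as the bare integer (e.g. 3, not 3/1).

iteration 1: select R,X (d=2); attach at lengths (1, 1); label the merged cluster RX
  updated: d(B,RX)=31/2, d(E,RX)=27/2, d(G,RX)=15/2, d(I,RX)=6, d(Q,RX)=15/2
iteration 2: select I,RX (d=6); attach at lengths (3, 2); label the merged cluster IRX
  updated: d(B,IRX)=41/3, d(E,IRX)=46/3, d(G,IRX)=10, d(IRX,Q)=29/3
iteration 3: select E,Q (d=7); attach at lengths (7/2, 7/2); label the merged cluster EQ
  updated: d(B,EQ)=11, d(EQ,G)=31/2, d(EQ,IRX)=25/2
iteration 4: select G,IRX (d=10); attach at lengths (5, 2); label the merged cluster GIRX
  updated: d(B,GIRX)=55/4, d(EQ,GIRX)=53/4
iteration 5: select B,EQ (d=11); attach at lengths (11/2, 2); label the merged cluster BEQ
  updated: d(BEQ,GIRX)=161/12
iteration 6: select BEQ,GIRX (d=161/12); attach at lengths (29/24, 41/24); label the merged cluster BEGIQRX
final tree: ((B:11/2,(E:7/2,Q:7/2):2):29/24,(G:5,(I:3,(R:1,X:1):2):2):41/24)
total length: 377/12

((B:11/2,(E:7/2,Q:7/2):2):29/24,(G:5,(I:3,(R:1,X:1):2):2):41/24)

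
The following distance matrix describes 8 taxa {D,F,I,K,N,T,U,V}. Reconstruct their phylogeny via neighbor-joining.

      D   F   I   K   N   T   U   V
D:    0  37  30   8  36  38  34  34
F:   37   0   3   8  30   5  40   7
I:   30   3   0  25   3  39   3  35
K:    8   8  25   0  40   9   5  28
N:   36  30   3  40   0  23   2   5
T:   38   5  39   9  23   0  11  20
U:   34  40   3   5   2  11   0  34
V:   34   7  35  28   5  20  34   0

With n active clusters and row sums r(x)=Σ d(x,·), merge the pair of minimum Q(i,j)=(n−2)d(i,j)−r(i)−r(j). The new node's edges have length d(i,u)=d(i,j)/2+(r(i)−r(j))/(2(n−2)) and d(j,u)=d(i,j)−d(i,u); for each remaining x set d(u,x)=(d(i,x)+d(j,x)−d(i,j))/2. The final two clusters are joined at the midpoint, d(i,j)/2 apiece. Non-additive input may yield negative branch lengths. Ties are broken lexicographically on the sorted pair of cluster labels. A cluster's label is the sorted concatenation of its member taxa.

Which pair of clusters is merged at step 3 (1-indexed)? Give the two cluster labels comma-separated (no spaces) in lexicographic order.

I,U

step 1: merge (D,K) at d=8, Q=-292; branch lengths D→71/6, K→-23/6; new cluster DK
  updated: d(DK,F)=37/2, d(DK,I)=47/2, d(DK,N)=34, d(DK,T)=39/2, d(DK,U)=31/2, d(DK,V)=27
step 2: merge (N,V) at d=5, Q=-200; branch lengths N→-3/5, V→28/5; new cluster NV
  updated: d(DK,NV)=28, d(F,NV)=16, d(I,NV)=33/2, d(NV,T)=19, d(NV,U)=31/2
step 3: merge (I,U) at d=3, Q=-158; branch lengths I→3/2, U→3/2; new cluster IU
  updated: d(DK,IU)=18, d(F,IU)=20, d(IU,NV)=29/2, d(IU,T)=47/2
step 4: merge (F,T) at d=5, Q=-223/2; branch lengths F→5/4, T→15/4; new cluster FT
  updated: d(DK,FT)=33/2, d(FT,IU)=77/4, d(FT,NV)=15
step 5: merge (DK,FT) at d=33/2, Q=-321/4; branch lengths DK→179/16, FT→85/16; new cluster DFKT
  updated: d(DFKT,IU)=83/8, d(DFKT,NV)=53/4
step 6: merge (DFKT,IU) at d=83/8, Q=-305/8; branch lengths DFKT→73/16, IU→93/16; new cluster DFIKTU
  updated: d(DFIKTU,NV)=139/16
step 7: merge (DFIKTU,NV) at d=139/16; branch lengths DFIKTU→139/32, NV→139/32; new cluster DFIKNTUV
final tree: ((((D:71/6,K:-23/6):179/16,(F:5/4,T:15/4):85/16):73/16,(I:3/2,U:3/2):93/16):139/32,(N:-3/5,V:28/5):139/32)
total length: 905/16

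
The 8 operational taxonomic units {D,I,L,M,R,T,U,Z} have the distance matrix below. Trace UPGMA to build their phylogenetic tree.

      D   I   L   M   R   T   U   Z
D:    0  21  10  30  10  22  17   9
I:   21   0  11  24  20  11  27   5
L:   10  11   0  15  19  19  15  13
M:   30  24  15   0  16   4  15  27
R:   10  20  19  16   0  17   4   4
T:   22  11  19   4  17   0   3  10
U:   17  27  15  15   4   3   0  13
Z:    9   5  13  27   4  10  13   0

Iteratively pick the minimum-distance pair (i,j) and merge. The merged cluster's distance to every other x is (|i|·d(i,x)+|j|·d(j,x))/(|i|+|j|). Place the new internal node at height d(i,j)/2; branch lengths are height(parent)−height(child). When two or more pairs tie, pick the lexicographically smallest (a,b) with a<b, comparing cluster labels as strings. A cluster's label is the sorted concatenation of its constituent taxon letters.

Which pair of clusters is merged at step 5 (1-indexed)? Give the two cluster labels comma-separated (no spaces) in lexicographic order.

I,L

step 1: merge (T,U) at d=3; branch lengths T→3/2, U→3/2; new cluster TU
  updated: d(D,TU)=39/2, d(I,TU)=19, d(L,TU)=17, d(M,TU)=19/2, d(R,TU)=21/2, d(TU,Z)=23/2
step 2: merge (R,Z) at d=4; branch lengths R→2, Z→2; new cluster RZ
  updated: d(D,RZ)=19/2, d(I,RZ)=25/2, d(L,RZ)=16, d(M,RZ)=43/2, d(RZ,TU)=11
step 3: merge (D,RZ) at d=19/2; branch lengths D→19/4, RZ→11/4; new cluster DRZ
  updated: d(DRZ,I)=46/3, d(DRZ,L)=14, d(DRZ,M)=73/3, d(DRZ,TU)=83/6
step 4: merge (M,TU) at d=19/2; branch lengths M→19/4, TU→13/4; new cluster MTU
  updated: d(DRZ,MTU)=52/3, d(I,MTU)=62/3, d(L,MTU)=49/3
step 5: merge (I,L) at d=11; branch lengths I→11/2, L→11/2; new cluster IL
  updated: d(DRZ,IL)=44/3, d(IL,MTU)=37/2
step 6: merge (DRZ,IL) at d=44/3; branch lengths DRZ→31/12, IL→11/6; new cluster DILRZ
  updated: d(DILRZ,MTU)=89/5
step 7: merge (DILRZ,MTU) at d=89/5; branch lengths DILRZ→47/30, MTU→83/20; new cluster DILMRTUZ
final tree: (((D:19/4,(R:2,Z:2):11/4):31/12,(I:11/2,L:11/2):11/6):47/30,(M:19/4,(T:3/2,U:3/2):13/4):83/20)
total length: 1309/30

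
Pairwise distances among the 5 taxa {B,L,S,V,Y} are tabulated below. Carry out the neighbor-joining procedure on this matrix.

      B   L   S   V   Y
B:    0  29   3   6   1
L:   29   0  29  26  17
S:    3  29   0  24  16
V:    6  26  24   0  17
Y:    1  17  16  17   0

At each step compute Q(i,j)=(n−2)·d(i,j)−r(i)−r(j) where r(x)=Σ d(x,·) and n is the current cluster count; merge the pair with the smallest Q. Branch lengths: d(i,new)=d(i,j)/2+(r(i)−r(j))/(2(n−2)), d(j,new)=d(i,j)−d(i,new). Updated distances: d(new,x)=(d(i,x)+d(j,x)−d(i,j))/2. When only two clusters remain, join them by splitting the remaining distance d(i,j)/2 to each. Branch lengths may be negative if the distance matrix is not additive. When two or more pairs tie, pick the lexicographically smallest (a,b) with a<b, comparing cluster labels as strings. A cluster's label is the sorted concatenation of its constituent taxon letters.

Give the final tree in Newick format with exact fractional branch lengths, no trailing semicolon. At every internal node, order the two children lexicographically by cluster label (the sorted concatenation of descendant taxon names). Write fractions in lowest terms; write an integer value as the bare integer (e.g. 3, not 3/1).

((((B:-4,S:7):37/8,V:71/8):33/8,L:127/8):9/16,Y:9/16)

1. join B+S (d=3, Q=-102) ⇒ BS; edges |B|=-4, |S|=7
  updated: d(BS,L)=55/2, d(BS,V)=27/2, d(BS,Y)=7
2. join BS+V (d=27/2, Q=-155/2) ⇒ BSV; edges |BS|=37/8, |V|=71/8
  updated: d(BSV,L)=20, d(BSV,Y)=21/4
3. join BSV+L (d=20, Q=-169/4) ⇒ BLSV; edges |BSV|=33/8, |L|=127/8
  updated: d(BLSV,Y)=9/8
4. join BLSV+Y (d=9/8) ⇒ BLSVY; edges |BLSV|=9/16, |Y|=9/16
final tree: ((((B:-4,S:7):37/8,V:71/8):33/8,L:127/8):9/16,Y:9/16)
total length: 301/8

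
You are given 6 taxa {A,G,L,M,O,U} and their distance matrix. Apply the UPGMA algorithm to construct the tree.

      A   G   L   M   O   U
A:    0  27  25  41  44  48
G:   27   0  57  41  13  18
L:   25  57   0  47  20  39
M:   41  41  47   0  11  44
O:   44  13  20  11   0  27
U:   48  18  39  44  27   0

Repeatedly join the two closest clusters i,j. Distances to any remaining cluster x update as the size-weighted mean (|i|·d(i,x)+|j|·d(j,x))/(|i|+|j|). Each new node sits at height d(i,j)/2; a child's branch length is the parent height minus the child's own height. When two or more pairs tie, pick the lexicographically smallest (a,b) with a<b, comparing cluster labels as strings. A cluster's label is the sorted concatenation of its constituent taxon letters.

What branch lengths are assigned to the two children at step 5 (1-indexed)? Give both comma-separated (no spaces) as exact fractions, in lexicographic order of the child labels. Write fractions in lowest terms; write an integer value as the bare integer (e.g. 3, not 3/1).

step 1: merge (M,O) at d=11; branch lengths M→11/2, O→11/2; new cluster MO
  updated: d(A,MO)=85/2, d(G,MO)=27, d(L,MO)=67/2, d(MO,U)=71/2
step 2: merge (G,U) at d=18; branch lengths G→9, U→9; new cluster GU
  updated: d(A,GU)=75/2, d(GU,L)=48, d(GU,MO)=125/4
step 3: merge (A,L) at d=25; branch lengths A→25/2, L→25/2; new cluster AL
  updated: d(AL,GU)=171/4, d(AL,MO)=38
step 4: merge (GU,MO) at d=125/4; branch lengths GU→53/8, MO→81/8; new cluster GMOU
  updated: d(AL,GMOU)=323/8
step 5: merge (AL,GMOU) at d=323/8; branch lengths AL→123/16, GMOU→73/16; new cluster AGLMOU
final tree: ((A:25/2,L:25/2):123/16,((G:9,U:9):53/8,(M:11/2,O:11/2):81/8):73/16)
total length: 83

123/16,73/16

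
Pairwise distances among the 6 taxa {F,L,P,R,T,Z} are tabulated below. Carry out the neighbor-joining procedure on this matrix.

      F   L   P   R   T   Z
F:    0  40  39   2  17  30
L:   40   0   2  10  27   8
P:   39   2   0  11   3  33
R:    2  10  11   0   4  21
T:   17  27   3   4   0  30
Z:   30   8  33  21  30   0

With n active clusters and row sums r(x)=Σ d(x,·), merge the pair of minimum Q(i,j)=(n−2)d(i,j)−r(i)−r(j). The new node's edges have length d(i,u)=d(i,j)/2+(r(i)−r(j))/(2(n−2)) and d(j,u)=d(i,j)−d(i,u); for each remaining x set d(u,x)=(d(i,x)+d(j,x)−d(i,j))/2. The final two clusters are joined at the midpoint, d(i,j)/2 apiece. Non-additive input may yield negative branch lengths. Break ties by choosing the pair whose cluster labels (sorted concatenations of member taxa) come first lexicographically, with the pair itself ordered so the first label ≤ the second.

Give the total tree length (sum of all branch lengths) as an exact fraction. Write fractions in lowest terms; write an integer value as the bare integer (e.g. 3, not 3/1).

1. join L+Z (d=8, Q=-177) ⇒ LZ; edges |L|=-3/8, |Z|=67/8
  updated: d(F,LZ)=31, d(LZ,P)=27/2, d(LZ,R)=23/2, d(LZ,T)=49/2
2. join F+R (d=2, Q=-223/2) ⇒ FR; edges |F|=133/12, |R|=-109/12
  updated: d(FR,LZ)=81/4, d(FR,P)=24, d(FR,T)=19/2
3. join FR+T (d=19/2, Q=-287/4) ⇒ FRT; edges |FR|=143/16, |T|=9/16
  updated: d(FRT,LZ)=141/8, d(FRT,P)=35/4
4. join FRT+LZ (d=141/8, Q=-319/8) ⇒ FLRTZ; edges |FRT|=103/16, |LZ|=179/16
  updated: d(FLRTZ,P)=37/16
5. join FLRTZ+P (d=37/16) ⇒ FLPRTZ; edges |FLRTZ|=37/32, |P|=37/32
final tree: ((((F:133/12,R:-109/12):143/16,T:9/16):103/16,(L:-3/8,Z:67/8):179/16):37/32,P:37/32)
total length: 631/16

631/16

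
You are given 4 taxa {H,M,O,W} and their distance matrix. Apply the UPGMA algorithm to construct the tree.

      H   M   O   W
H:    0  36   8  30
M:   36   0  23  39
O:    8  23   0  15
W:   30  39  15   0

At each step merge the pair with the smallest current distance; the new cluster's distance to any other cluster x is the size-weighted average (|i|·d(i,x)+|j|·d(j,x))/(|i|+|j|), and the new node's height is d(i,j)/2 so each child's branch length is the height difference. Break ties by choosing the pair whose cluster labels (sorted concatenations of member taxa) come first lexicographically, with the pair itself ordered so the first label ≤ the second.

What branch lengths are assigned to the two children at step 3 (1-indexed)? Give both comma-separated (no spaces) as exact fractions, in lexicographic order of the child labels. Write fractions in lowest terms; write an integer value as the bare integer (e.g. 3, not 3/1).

61/12,49/3

1. join H+O (d=8) ⇒ HO; edges |H|=4, |O|=4
  updated: d(HO,M)=59/2, d(HO,W)=45/2
2. join HO+W (d=45/2) ⇒ HOW; edges |HO|=29/4, |W|=45/4
  updated: d(HOW,M)=98/3
3. join HOW+M (d=98/3) ⇒ HMOW; edges |HOW|=61/12, |M|=49/3
final tree: (((H:4,O:4):29/4,W:45/4):61/12,M:49/3)
total length: 575/12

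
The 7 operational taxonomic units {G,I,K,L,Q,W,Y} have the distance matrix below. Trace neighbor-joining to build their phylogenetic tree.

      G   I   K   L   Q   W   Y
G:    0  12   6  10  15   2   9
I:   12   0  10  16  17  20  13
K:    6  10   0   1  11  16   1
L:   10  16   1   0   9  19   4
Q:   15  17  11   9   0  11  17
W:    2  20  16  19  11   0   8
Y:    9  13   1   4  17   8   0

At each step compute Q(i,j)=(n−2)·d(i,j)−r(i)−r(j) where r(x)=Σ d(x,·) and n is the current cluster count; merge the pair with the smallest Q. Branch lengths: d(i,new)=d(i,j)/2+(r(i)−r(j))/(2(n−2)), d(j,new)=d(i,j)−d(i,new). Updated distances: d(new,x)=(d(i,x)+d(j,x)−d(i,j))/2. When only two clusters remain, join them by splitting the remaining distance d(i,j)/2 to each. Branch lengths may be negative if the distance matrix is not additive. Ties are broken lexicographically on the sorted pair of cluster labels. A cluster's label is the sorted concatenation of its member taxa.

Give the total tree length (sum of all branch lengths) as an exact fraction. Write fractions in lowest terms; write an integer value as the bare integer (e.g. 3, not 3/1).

1. join G+W (d=2, Q=-120) ⇒ GW; edges |G|=-6/5, |W|=16/5
  updated: d(GW,I)=15, d(GW,K)=10, d(GW,L)=27/2, d(GW,Q)=12, d(GW,Y)=15/2
2. join GW+Q (d=12, Q=-76) ⇒ GQW; edges |GW|=5, |Q|=7
  updated: d(GQW,I)=10, d(GQW,K)=9/2, d(GQW,L)=21/4, d(GQW,Y)=25/4
3. join GQW+I (d=10, Q=-45) ⇒ GIQW; edges |GQW|=7/6, |I|=53/6
  updated: d(GIQW,K)=9/4, d(GIQW,L)=45/8, d(GIQW,Y)=37/8
4. join GIQW+Y (d=37/8, Q=-103/8) ⇒ GIQWY; edges |GIQW|=97/32, |Y|=51/32
  updated: d(GIQWY,K)=-11/16, d(GIQWY,L)=5/2
5. join GIQWY+K (d=-11/16, Q=-45/16) ⇒ GIKQWY; edges |GIQWY|=13/32, |K|=-35/32
  updated: d(GIKQWY,L)=67/32
6. join GIKQWY+L (d=67/32) ⇒ GIKLQWY; edges |GIKQWY|=67/64, |L|=67/64
final tree: ((((((G:-6/5,W:16/5):5,Q:7):7/6,I:53/6):97/32,Y:51/32):13/32,K:-35/32):67/64,L:67/64)
total length: 961/32

961/32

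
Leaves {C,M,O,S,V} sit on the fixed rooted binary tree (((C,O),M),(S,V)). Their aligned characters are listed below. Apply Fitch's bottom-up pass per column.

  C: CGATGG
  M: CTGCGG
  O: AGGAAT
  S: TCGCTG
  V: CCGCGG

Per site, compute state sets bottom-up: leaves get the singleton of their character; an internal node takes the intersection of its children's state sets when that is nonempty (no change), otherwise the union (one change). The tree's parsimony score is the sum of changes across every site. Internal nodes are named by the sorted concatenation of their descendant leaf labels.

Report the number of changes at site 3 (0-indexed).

2

site 0, node CO: C={C} ∪ O={A} → {A,C} (+1)
site 0, node CMO: CO={A,C} ∩ M={C} → {C} (+0)
site 0, node SV: S={T} ∪ V={C} → {C,T} (+1)
site 0, node CMOSV: CMO={C} ∩ SV={C,T} → {C} (+0)
site 1, node CO: C={G} ∩ O={G} → {G} (+0)
site 1, node CMO: CO={G} ∪ M={T} → {G,T} (+1)
site 1, node SV: S={C} ∩ V={C} → {C} (+0)
site 1, node CMOSV: CMO={G,T} ∪ SV={C} → {C,G,T} (+1)
site 2, node CO: C={A} ∪ O={G} → {A,G} (+1)
site 2, node CMO: CO={A,G} ∩ M={G} → {G} (+0)
site 2, node SV: S={G} ∩ V={G} → {G} (+0)
site 2, node CMOSV: CMO={G} ∩ SV={G} → {G} (+0)
site 3, node CO: C={T} ∪ O={A} → {A,T} (+1)
site 3, node CMO: CO={A,T} ∪ M={C} → {A,C,T} (+1)
site 3, node SV: S={C} ∩ V={C} → {C} (+0)
site 3, node CMOSV: CMO={A,C,T} ∩ SV={C} → {C} (+0)
site 4, node CO: C={G} ∪ O={A} → {A,G} (+1)
site 4, node CMO: CO={A,G} ∩ M={G} → {G} (+0)
site 4, node SV: S={T} ∪ V={G} → {G,T} (+1)
site 4, node CMOSV: CMO={G} ∩ SV={G,T} → {G} (+0)
site 5, node CO: C={G} ∪ O={T} → {G,T} (+1)
site 5, node CMO: CO={G,T} ∩ M={G} → {G} (+0)
site 5, node SV: S={G} ∩ V={G} → {G} (+0)
site 5, node CMOSV: CMO={G} ∩ SV={G} → {G} (+0)
per-site changes: [2, 2, 1, 2, 2, 1]; total = 10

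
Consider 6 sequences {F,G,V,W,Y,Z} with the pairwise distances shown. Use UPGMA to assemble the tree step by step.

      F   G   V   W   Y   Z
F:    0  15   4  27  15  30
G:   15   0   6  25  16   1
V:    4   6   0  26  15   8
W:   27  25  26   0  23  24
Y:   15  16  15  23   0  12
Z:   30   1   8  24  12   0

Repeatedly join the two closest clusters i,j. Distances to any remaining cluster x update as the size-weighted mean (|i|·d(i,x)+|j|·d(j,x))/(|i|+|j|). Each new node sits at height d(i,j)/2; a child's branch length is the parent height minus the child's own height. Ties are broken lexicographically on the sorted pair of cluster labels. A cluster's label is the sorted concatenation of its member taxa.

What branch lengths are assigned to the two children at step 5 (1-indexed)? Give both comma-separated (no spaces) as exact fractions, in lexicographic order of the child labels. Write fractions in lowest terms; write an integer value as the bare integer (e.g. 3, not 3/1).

61/12,25/2

iteration 1: select G,Z (d=1); attach at lengths (1/2, 1/2); label the merged cluster GZ
  updated: d(F,GZ)=45/2, d(GZ,V)=7, d(GZ,W)=49/2, d(GZ,Y)=14
iteration 2: select F,V (d=4); attach at lengths (2, 2); label the merged cluster FV
  updated: d(FV,GZ)=59/4, d(FV,W)=53/2, d(FV,Y)=15
iteration 3: select GZ,Y (d=14); attach at lengths (13/2, 7); label the merged cluster GYZ
  updated: d(FV,GYZ)=89/6, d(GYZ,W)=24
iteration 4: select FV,GYZ (d=89/6); attach at lengths (65/12, 5/12); label the merged cluster FGVYZ
  updated: d(FGVYZ,W)=25
iteration 5: select FGVYZ,W (d=25); attach at lengths (61/12, 25/2); label the merged cluster FGVWYZ
final tree: (((F:2,V:2):65/12,((G:1/2,Z:1/2):13/2,Y:7):5/12):61/12,W:25/2)
total length: 503/12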